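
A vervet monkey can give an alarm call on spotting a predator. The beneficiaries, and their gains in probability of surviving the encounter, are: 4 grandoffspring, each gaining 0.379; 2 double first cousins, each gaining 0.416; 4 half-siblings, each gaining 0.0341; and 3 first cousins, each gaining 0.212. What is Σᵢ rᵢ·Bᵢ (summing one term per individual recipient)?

r to a grandoffspring = 1/4 (two parent–offspring links: r = (1/2)^2 = 1/4).
r to a double first cousin = 0.25 (double first cousins share both grandparent pairs — four paths of length 4: r = 4·(1/2)^4 = 1/4).
r to a half-sibling = 1/4 (half-sibs share one parent — one path of length 2: r = (1/2)^2 = 1/4).
r to a first cousin = 1/8 (first cousins share one grandparent pair — two paths of length 4: r = 2·(1/2)^4 = 1/8).
Summing one r·B term per recipient: 4·0.25·0.379 + 2·0.25·0.416 + 4·0.25·0.0341 + 3·0.125·0.212 = 0.7006.

0.7006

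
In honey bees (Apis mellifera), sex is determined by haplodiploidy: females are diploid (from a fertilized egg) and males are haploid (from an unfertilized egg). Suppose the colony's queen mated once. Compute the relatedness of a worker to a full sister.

Haplodiploid full sisters inherit their father's entire haploid genome identically (contributing 1/2) and on average half of their mother's contribution (1/2 · 1/2 = 1/4); r = 1/2 + 1/4 = 3/4.

0.75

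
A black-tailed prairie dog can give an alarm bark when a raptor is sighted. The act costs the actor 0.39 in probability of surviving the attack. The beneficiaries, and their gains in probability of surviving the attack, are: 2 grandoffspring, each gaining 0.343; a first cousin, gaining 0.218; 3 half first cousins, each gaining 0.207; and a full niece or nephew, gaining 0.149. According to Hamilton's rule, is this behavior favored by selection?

Hamilton's rule: the trait is favored when the sum of r·B over every recipient exceeds the actor's cost C.
r to a grandoffspring = 1/4 (two parent–offspring links: r = (1/2)^2 = 1/4).
r to a first cousin = 0.125 (first cousins share one grandparent pair — two paths of length 4: r = 2·(1/2)^4 = 1/8).
r to a half first cousin = 0.0625 (half first cousins share one grandparent — one path of length 4: r = (1/2)^4 = 1/16).
r to a full niece or nephew = 0.25 (full aunt/uncle↔niece/nephew: two paths of length 3 through the shared grandparent pair: r = 2·(1/2)^3 = 1/4).
Summing one r·B term per recipient: 2·0.25·0.343 + 1·0.125·0.218 + 3·0.0625·0.207 + 1·0.25·0.149 = 0.2748125.
0.2748125 < 0.39: the indirect benefit is less than the cost.

No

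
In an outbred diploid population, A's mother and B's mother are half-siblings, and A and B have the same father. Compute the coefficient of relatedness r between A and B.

0.3125

With two independent routes of shared ancestry, r is the sum of the two contributions.
A and B are related in two ways: half first cousins through their mothers (r = 1/16) and half-sibs through their shared father (r = 1/4).
r = 1/16 + 1/4 = 0.3125.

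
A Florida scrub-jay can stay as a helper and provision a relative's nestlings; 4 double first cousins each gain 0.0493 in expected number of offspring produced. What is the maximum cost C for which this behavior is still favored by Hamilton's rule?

0.0493

r to a double first cousin = 1/4 (double first cousins share both grandparent pairs — four paths of length 4: r = 4·(1/2)^4 = 1/4).
Hamilton's rule: n·r·B > C, so the trait is favored while C < n·r·B = 4·0.25·0.0493 = 0.0493.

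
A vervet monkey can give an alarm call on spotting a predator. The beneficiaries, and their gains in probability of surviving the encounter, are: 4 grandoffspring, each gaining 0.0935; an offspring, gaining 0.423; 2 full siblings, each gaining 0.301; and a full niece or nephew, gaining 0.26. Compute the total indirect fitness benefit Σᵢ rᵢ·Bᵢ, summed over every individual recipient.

r to a grandoffspring = 1/4 (two parent–offspring links: r = (1/2)^2 = 1/4).
r to an offspring = 0.5 (one parent–offspring link: r = (1/2)^1 = 1/2).
r to a full sibling = 1/2 (full sibs share both parents — two paths of length 2: r = 2·(1/2)^2 = 1/2).
r to a full niece or nephew = 0.25 (full aunt/uncle↔niece/nephew: two paths of length 3 through the shared grandparent pair: r = 2·(1/2)^3 = 1/4).
Summing one r·B term per recipient: 4·0.25·0.0935 + 1·0.5·0.423 + 2·0.5·0.301 + 1·0.25·0.26 = 0.671.

0.671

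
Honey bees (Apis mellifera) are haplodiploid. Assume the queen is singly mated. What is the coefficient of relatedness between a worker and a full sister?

0.75

Haplodiploid full sisters inherit their father's entire haploid genome identically (contributing 1/2) and on average half of their mother's contribution (1/2 · 1/2 = 1/4); r = 1/2 + 1/4 = 3/4.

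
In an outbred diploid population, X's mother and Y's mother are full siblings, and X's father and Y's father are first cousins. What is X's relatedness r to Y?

0.15625

With two independent routes of shared ancestry, r is the sum of the two contributions.
X and Y are related in two ways: first cousins through their mothers (r = 1/8) and second cousins through their fathers (r = 1/32).
r = 1/8 + 1/32 = 5/32 = 0.15625.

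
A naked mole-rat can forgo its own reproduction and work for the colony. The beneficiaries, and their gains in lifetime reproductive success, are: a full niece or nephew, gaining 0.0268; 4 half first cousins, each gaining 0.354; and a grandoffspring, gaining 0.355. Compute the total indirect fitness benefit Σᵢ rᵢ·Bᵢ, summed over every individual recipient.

r to a full niece or nephew = 0.25 (full aunt/uncle↔niece/nephew: two paths of length 3 through the shared grandparent pair: r = 2·(1/2)^3 = 1/4).
r to a half first cousin = 0.0625 (half first cousins share one grandparent — one path of length 4: r = (1/2)^4 = 1/16).
r to a grandoffspring = 1/4 (two parent–offspring links: r = (1/2)^2 = 1/4).
Summing one r·B term per recipient: 1·0.25·0.0268 + 4·0.0625·0.354 + 1·0.25·0.355 = 0.18395.

0.18395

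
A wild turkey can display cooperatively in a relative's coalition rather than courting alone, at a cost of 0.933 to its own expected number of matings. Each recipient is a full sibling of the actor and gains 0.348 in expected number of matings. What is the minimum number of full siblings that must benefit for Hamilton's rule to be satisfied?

6

r to a full sibling = 1/2 (full sibs share both parents — two paths of length 2: r = 2·(1/2)^2 = 1/2).
Hamilton's rule: n·r·B > C  ⇒  n > C/(r·B) = 0.933/(0.5·0.348) = 5.362.
The smallest integer exceeding 5.362 is 6.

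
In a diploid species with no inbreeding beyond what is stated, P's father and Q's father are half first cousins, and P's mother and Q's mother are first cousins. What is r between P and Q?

Independent pedigree routes through distinct common ancestors add.
P and Q are related in two ways: half second cousins through their fathers (r = 1/64) and second cousins through their mothers (r = 1/32).
r = 1/64 + 1/32 = 0.046875.

0.046875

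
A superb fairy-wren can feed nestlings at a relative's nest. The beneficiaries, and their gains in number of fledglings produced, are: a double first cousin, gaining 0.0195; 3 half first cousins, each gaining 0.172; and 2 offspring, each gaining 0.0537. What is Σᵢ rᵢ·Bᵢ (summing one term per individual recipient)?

r to a double first cousin = 1/4 (double first cousins share both grandparent pairs — four paths of length 4: r = 4·(1/2)^4 = 1/4).
r to a half first cousin = 0.0625 (half first cousins share one grandparent — one path of length 4: r = (1/2)^4 = 1/16).
r to an offspring = 1/2 (one parent–offspring link: r = (1/2)^1 = 1/2).
Summing one r·B term per recipient: 1·0.25·0.0195 + 3·0.0625·0.172 + 2·0.5·0.0537 = 0.090825.

0.090825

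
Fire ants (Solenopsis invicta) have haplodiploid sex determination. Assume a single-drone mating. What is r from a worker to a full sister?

Haplodiploid full sisters inherit their father's entire haploid genome identically (contributing 1/2) and on average half of their mother's contribution (1/2 · 1/2 = 1/4); r = 1/2 + 1/4 = 3/4.

0.75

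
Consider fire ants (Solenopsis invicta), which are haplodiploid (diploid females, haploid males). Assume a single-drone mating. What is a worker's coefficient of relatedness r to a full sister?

0.75

Haplodiploid full sisters inherit their father's entire haploid genome identically (contributing 1/2) and on average half of their mother's contribution (1/2 · 1/2 = 1/4); r = 1/2 + 1/4 = 3/4.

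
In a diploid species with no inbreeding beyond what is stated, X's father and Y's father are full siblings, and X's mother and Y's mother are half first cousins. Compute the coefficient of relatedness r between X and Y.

Relatedness sums over independent paths through distinct common ancestors.
X and Y are related in two ways: first cousins through their fathers (r = 1/8) and half second cousins through their mothers (r = 1/64).
r = 1/8 + 1/64 = 9/64 = 0.140625.

0.140625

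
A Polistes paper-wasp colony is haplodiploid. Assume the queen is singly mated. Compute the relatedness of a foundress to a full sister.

0.75

Haplodiploid full sisters inherit their father's entire haploid genome identically (contributing 1/2) and on average half of their mother's contribution (1/2 · 1/2 = 1/4); r = 1/2 + 1/4 = 3/4.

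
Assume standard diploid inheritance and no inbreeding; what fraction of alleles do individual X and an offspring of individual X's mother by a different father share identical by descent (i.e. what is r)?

Each parent–offspring link contributes a factor of 1/2, and independent paths through distinct common ancestors add.
Half-sibs share one parent — one path of length 2: r = (1/2)^2 = 1/4.

0.25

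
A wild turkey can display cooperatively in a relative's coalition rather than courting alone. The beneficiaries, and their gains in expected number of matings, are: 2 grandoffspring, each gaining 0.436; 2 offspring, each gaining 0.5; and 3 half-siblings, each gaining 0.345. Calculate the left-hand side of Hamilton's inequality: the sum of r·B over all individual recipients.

r to a grandoffspring = 1/4 (two parent–offspring links: r = (1/2)^2 = 1/4).
r to an offspring = 0.5 (one parent–offspring link: r = (1/2)^1 = 1/2).
r to a half-sibling = 1/4 (half-sibs share one parent — one path of length 2: r = (1/2)^2 = 1/4).
Summing one r·B term per recipient: 2·0.25·0.436 + 2·0.5·0.5 + 3·0.25·0.345 = 0.97675.

0.97675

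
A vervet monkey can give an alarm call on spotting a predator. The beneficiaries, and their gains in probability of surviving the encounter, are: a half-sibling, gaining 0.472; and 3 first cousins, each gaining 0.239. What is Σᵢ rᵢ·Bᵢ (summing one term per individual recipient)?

r to a half-sibling = 0.25 (half-sibs share one parent — one path of length 2: r = (1/2)^2 = 1/4).
r to a first cousin = 1/8 (first cousins share one grandparent pair — two paths of length 4: r = 2·(1/2)^4 = 1/8).
Summing one r·B term per recipient: 1·0.25·0.472 + 3·0.125·0.239 = 0.207625.

0.207625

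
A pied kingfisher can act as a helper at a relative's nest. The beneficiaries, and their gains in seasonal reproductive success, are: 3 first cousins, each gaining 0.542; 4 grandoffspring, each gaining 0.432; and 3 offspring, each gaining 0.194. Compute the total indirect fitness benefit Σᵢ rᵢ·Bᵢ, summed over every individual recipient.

0.92625

r to a first cousin = 1/8 (first cousins share one grandparent pair — two paths of length 4: r = 2·(1/2)^4 = 1/8).
r to a grandoffspring = 0.25 (two parent–offspring links: r = (1/2)^2 = 1/4).
r to an offspring = 0.5 (one parent–offspring link: r = (1/2)^1 = 1/2).
Summing one r·B term per recipient: 3·0.125·0.542 + 4·0.25·0.432 + 3·0.5·0.194 = 0.92625.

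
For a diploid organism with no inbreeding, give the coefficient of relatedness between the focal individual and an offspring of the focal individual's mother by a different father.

0.25

Each parent–offspring link contributes a factor of 1/2, and independent paths through distinct common ancestors add.
Half-sibs share one parent — one path of length 2: r = (1/2)^2 = 1/4.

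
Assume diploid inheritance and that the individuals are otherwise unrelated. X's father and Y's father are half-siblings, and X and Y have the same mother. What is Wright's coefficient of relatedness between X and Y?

0.3125

Wright's path rule: contributions from independent ancestry routes add.
X and Y are related in two ways: half first cousins through their fathers (r = 1/16) and half-sibs through their shared mother (r = 1/4).
r = 1/16 + 1/4 = 0.3125.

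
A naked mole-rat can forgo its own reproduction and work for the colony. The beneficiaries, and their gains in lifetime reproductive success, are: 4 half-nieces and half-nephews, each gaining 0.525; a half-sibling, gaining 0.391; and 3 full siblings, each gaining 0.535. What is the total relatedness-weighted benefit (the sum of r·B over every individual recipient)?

r to a half-niece or half-nephew = 0.125 (half-aunt/uncle↔niece/nephew: one path of length 3: r = (1/2)^3 = 1/8).
r to a half-sibling = 1/4 (half-sibs share one parent — one path of length 2: r = (1/2)^2 = 1/4).
r to a full sibling = 0.5 (full sibs share both parents — two paths of length 2: r = 2·(1/2)^2 = 1/2).
Summing one r·B term per recipient: 4·0.125·0.525 + 1·0.25·0.391 + 3·0.5·0.535 = 1.16275.

1.16275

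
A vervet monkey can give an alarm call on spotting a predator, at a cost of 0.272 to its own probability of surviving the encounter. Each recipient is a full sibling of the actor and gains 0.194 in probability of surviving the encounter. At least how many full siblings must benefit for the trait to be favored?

3

r to a full sibling = 0.5 (full sibs share both parents — two paths of length 2: r = 2·(1/2)^2 = 1/2).
Hamilton's rule: n·r·B > C  ⇒  n > C/(r·B) = 0.272/(0.5·0.194) = 2.804.
The smallest integer exceeding 2.804 is 3.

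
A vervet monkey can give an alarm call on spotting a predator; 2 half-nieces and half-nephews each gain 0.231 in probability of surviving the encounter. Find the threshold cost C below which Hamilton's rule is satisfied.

r to a half-niece or half-nephew = 0.125 (half-aunt/uncle↔niece/nephew: one path of length 3: r = (1/2)^3 = 1/8).
Hamilton's rule: n·r·B > C, so the trait is favored while C < n·r·B = 2·0.125·0.231 = 0.05775.

0.05775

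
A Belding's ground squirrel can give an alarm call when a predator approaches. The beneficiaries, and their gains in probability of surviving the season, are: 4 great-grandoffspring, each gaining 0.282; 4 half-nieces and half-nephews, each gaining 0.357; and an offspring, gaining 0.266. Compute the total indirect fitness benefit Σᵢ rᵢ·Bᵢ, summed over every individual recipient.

0.4525

r to a great-grandoffspring = 0.125 (three parent–offspring links: r = (1/2)^3 = 1/8).
r to a half-niece or half-nephew = 0.125 (half-aunt/uncle↔niece/nephew: one path of length 3: r = (1/2)^3 = 1/8).
r to an offspring = 1/2 (one parent–offspring link: r = (1/2)^1 = 1/2).
Summing one r·B term per recipient: 4·0.125·0.282 + 4·0.125·0.357 + 1·0.5·0.266 = 0.4525.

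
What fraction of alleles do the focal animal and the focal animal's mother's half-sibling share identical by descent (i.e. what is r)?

Each parent–offspring link contributes a factor of 1/2, and independent paths through distinct common ancestors add.
Half-aunt/uncle↔niece/nephew: one path of length 3: r = (1/2)^3 = 1/8.

0.125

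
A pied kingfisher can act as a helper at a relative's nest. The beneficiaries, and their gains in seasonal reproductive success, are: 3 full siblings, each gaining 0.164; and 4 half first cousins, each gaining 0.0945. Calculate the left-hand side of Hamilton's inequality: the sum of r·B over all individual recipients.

r to a full sibling = 0.5 (full sibs share both parents — two paths of length 2: r = 2·(1/2)^2 = 1/2).
r to a half first cousin = 1/16 (half first cousins share one grandparent — one path of length 4: r = (1/2)^4 = 1/16).
Summing one r·B term per recipient: 3·0.5·0.164 + 4·0.0625·0.0945 = 0.269625.

0.269625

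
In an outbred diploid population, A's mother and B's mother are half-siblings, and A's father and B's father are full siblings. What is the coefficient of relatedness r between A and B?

With two independent routes of shared ancestry, r is the sum of the two contributions.
A and B are related in two ways: half first cousins through their mothers (r = 1/16) and first cousins through their fathers (r = 1/8).
r = 1/16 + 1/8 = 0.1875.

0.1875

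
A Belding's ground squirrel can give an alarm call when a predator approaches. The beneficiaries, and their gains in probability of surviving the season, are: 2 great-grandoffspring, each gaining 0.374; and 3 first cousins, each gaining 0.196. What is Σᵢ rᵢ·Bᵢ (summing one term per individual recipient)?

r to a great-grandoffspring = 0.125 (three parent–offspring links: r = (1/2)^3 = 1/8).
r to a first cousin = 0.125 (first cousins share one grandparent pair — two paths of length 4: r = 2·(1/2)^4 = 1/8).
Summing one r·B term per recipient: 2·0.125·0.374 + 3·0.125·0.196 = 0.167.

0.167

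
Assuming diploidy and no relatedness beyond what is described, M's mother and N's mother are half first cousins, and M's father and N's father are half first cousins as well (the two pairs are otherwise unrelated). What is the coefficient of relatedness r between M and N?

Wright's path rule: contributions from independent ancestry routes add.
M and N are related in two ways: half second cousins through their mothers (r = 1/64) and half second cousins through their fathers (r = 1/64).
r = 1/64 + 1/64 = 0.03125.

0.03125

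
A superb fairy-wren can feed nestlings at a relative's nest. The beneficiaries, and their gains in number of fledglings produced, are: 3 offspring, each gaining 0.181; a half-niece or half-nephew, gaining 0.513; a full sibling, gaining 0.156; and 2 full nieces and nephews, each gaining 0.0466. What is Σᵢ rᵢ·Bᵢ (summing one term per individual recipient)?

0.436925

r to an offspring = 0.5 (one parent–offspring link: r = (1/2)^1 = 1/2).
r to a half-niece or half-nephew = 1/8 (half-aunt/uncle↔niece/nephew: one path of length 3: r = (1/2)^3 = 1/8).
r to a full sibling = 0.5 (full sibs share both parents — two paths of length 2: r = 2·(1/2)^2 = 1/2).
r to a full niece or nephew = 0.25 (full aunt/uncle↔niece/nephew: two paths of length 3 through the shared grandparent pair: r = 2·(1/2)^3 = 1/4).
Summing one r·B term per recipient: 3·0.5·0.181 + 1·0.125·0.513 + 1·0.5·0.156 + 2·0.25·0.0466 = 0.436925.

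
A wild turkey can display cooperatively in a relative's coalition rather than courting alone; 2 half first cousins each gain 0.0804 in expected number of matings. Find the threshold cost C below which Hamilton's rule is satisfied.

0.01005

r to a half first cousin = 1/16 (half first cousins share one grandparent — one path of length 4: r = (1/2)^4 = 1/16).
Hamilton's rule: n·r·B > C, so the trait is favored while C < n·r·B = 2·0.0625·0.0804 = 0.01005.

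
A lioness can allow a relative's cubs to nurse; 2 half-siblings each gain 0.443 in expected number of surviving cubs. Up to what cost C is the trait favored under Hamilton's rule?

0.2215

r to a half-sibling = 1/4 (half-sibs share one parent — one path of length 2: r = (1/2)^2 = 1/4).
Hamilton's rule: n·r·B > C, so the trait is favored while C < n·r·B = 2·0.25·0.443 = 0.2215.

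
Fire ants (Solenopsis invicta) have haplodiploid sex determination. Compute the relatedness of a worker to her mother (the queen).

0.5

One meiotic link between diploid queen and diploid daughter: r = 1/2.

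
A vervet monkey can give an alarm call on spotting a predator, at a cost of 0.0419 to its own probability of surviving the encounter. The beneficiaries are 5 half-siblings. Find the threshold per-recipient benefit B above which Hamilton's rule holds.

0.0335

r to a half-sibling = 1/4 (half-sibs share one parent — one path of length 2: r = (1/2)^2 = 1/4).
Hamilton's rule with n recipients of equal r: n·r·B > C, so B > C/(n·r) = 0.0419/(5·0.25) = 0.0335.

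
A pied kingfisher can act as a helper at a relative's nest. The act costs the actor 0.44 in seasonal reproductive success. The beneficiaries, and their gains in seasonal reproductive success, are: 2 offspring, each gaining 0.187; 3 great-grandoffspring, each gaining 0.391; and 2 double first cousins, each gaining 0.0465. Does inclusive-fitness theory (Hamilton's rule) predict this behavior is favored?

Hamilton's rule: the trait is favored when the sum of r·B over every recipient exceeds the actor's cost C.
r to an offspring = 0.5 (one parent–offspring link: r = (1/2)^1 = 1/2).
r to a great-grandoffspring = 1/8 (three parent–offspring links: r = (1/2)^3 = 1/8).
r to a double first cousin = 1/4 (double first cousins share both grandparent pairs — four paths of length 4: r = 4·(1/2)^4 = 1/4).
Summing one r·B term per recipient: 2·0.5·0.187 + 3·0.125·0.391 + 2·0.25·0.0465 = 0.356875.
0.356875 < 0.44: the indirect benefit is less than the cost.

No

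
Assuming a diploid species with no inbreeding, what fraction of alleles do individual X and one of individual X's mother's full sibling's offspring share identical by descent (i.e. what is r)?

Each parent–offspring link contributes a factor of 1/2, and independent paths through distinct common ancestors add.
First cousins share one grandparent pair — two paths of length 4: r = 2·(1/2)^4 = 1/8.

0.125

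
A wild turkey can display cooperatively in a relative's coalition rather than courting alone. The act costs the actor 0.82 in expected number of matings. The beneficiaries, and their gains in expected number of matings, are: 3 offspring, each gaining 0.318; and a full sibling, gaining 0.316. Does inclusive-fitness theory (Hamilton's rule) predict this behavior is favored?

No

Hamilton's rule: the trait is favored when the sum of r·B over every recipient exceeds the actor's cost C.
r to an offspring = 1/2 (one parent–offspring link: r = (1/2)^1 = 1/2).
r to a full sibling = 1/2 (full sibs share both parents — two paths of length 2: r = 2·(1/2)^2 = 1/2).
Summing one r·B term per recipient: 3·0.5·0.318 + 1·0.5·0.316 = 0.635.
0.635 < 0.82: the indirect benefit is less than the cost.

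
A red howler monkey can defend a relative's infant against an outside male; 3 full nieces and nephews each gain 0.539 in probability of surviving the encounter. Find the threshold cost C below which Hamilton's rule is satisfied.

0.40425

r to a full niece or nephew = 1/4 (full aunt/uncle↔niece/nephew: two paths of length 3 through the shared grandparent pair: r = 2·(1/2)^3 = 1/4).
Hamilton's rule: n·r·B > C, so the trait is favored while C < n·r·B = 3·0.25·0.539 = 0.40425.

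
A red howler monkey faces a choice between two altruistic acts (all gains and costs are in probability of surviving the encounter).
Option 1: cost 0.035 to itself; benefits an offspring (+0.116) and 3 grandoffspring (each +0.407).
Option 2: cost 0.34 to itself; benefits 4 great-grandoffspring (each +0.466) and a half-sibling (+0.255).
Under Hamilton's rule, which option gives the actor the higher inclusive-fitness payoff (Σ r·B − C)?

Option 1: r to an offspring = 0.5.
Option 1: r to a grandoffspring = 0.25.
Option 1: Σ r·B − C = (1·0.5·0.116 + 3·0.25·0.407) − 0.035 = 0.32825.
Option 2: r to a great-grandoffspring = 0.125.
Option 2: r to a half-sibling = 0.25.
Option 2: Σ r·B − C = (4·0.125·0.466 + 1·0.25·0.255) − 0.34 = -0.04325.
Option 1 has the higher net inclusive-fitness payoff.

Option 1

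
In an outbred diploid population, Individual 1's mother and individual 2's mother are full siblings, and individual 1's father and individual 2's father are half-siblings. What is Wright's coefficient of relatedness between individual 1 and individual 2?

0.1875

Independent pedigree routes through distinct common ancestors add.
Individual 1 and individual 2 are related in two ways: first cousins through their mothers (r = 1/8) and half first cousins through their fathers (r = 1/16).
r = 1/8 + 1/16 = 0.1875.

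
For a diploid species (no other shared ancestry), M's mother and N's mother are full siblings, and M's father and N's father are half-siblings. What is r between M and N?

Wright's path rule: contributions from independent ancestry routes add.
M and N are related in two ways: first cousins through their mothers (r = 1/8) and half first cousins through their fathers (r = 1/16).
r = 1/8 + 1/16 = 3/16 = 0.1875.

0.1875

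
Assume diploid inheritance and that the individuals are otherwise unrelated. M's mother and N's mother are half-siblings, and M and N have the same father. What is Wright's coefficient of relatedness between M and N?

Relatedness sums over independent paths through distinct common ancestors.
M and N are related in two ways: half first cousins through their mothers (r = 1/16) and half-sibs through their shared father (r = 1/4).
r = 1/16 + 1/4 = 5/16 = 0.3125.

0.3125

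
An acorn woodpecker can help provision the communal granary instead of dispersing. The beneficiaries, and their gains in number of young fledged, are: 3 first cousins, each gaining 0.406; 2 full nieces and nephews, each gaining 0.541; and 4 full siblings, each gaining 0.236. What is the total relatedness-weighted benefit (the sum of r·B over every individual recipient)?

0.89475

r to a first cousin = 1/8 (first cousins share one grandparent pair — two paths of length 4: r = 2·(1/2)^4 = 1/8).
r to a full niece or nephew = 1/4 (full aunt/uncle↔niece/nephew: two paths of length 3 through the shared grandparent pair: r = 2·(1/2)^3 = 1/4).
r to a full sibling = 0.5 (full sibs share both parents — two paths of length 2: r = 2·(1/2)^2 = 1/2).
Summing one r·B term per recipient: 3·0.125·0.406 + 2·0.25·0.541 + 4·0.5·0.236 = 0.89475.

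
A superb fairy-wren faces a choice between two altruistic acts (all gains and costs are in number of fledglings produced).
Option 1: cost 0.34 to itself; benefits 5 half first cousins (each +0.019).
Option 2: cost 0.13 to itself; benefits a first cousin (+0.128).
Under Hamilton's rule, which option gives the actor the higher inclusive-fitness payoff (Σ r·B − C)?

Option 1: r to a half first cousin = 0.0625.
Option 1: Σ r·B − C = (5·0.0625·0.019) − 0.34 = -0.3340625.
Option 2: r to a first cousin = 0.125.
Option 2: Σ r·B − C = (1·0.125·0.128) − 0.13 = -0.114.
Option 2 has the higher net inclusive-fitness payoff.

Option 2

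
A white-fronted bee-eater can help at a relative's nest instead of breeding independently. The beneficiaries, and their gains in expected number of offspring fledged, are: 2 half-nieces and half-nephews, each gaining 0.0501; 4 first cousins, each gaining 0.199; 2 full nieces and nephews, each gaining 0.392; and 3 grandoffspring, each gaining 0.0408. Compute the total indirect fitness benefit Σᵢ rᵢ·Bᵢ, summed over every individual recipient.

r to a half-niece or half-nephew = 1/8 (half-aunt/uncle↔niece/nephew: one path of length 3: r = (1/2)^3 = 1/8).
r to a first cousin = 1/8 (first cousins share one grandparent pair — two paths of length 4: r = 2·(1/2)^4 = 1/8).
r to a full niece or nephew = 1/4 (full aunt/uncle↔niece/nephew: two paths of length 3 through the shared grandparent pair: r = 2·(1/2)^3 = 1/4).
r to a grandoffspring = 0.25 (two parent–offspring links: r = (1/2)^2 = 1/4).
Summing one r·B term per recipient: 2·0.125·0.0501 + 4·0.125·0.199 + 2·0.25·0.392 + 3·0.25·0.0408 = 0.338625.

0.338625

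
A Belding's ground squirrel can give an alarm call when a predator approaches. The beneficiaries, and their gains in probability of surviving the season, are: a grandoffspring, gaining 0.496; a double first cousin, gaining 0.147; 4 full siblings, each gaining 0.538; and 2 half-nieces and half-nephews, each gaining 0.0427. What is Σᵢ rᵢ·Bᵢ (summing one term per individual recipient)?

r to a grandoffspring = 1/4 (two parent–offspring links: r = (1/2)^2 = 1/4).
r to a double first cousin = 0.25 (double first cousins share both grandparent pairs — four paths of length 4: r = 4·(1/2)^4 = 1/4).
r to a full sibling = 0.5 (full sibs share both parents — two paths of length 2: r = 2·(1/2)^2 = 1/2).
r to a half-niece or half-nephew = 1/8 (half-aunt/uncle↔niece/nephew: one path of length 3: r = (1/2)^3 = 1/8).
Summing one r·B term per recipient: 1·0.25·0.496 + 1·0.25·0.147 + 4·0.5·0.538 + 2·0.125·0.0427 = 1.247425.

1.247425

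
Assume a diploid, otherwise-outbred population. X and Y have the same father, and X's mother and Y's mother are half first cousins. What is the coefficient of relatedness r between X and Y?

0.265625

Relatedness sums over independent paths through distinct common ancestors.
X and Y are related in two ways: half-sibs through their shared father (r = 1/4) and half second cousins through their mothers (r = 1/64).
r = 1/4 + 1/64 = 0.265625.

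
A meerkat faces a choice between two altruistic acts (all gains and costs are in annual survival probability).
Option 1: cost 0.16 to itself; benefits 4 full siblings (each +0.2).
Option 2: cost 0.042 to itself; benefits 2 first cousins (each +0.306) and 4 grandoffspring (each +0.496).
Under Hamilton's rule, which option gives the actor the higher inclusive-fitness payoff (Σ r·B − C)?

Option 1: r to a full sibling = 0.5.
Option 1: Σ r·B − C = (4·0.5·0.2) − 0.16 = 0.24.
Option 2: r to a first cousin = 0.125.
Option 2: r to a grandoffspring = 0.25.
Option 2: Σ r·B − C = (2·0.125·0.306 + 4·0.25·0.496) − 0.042 = 0.5305.
Option 2 has the higher net inclusive-fitness payoff.

Option 2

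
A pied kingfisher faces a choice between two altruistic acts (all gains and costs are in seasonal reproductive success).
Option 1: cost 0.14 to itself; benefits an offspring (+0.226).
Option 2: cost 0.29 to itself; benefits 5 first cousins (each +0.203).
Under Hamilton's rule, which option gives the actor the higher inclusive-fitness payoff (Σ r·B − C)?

Option 1: r to an offspring = 0.5.
Option 1: Σ r·B − C = (1·0.5·0.226) − 0.14 = -0.027.
Option 2: r to a first cousin = 0.125.
Option 2: Σ r·B − C = (5·0.125·0.203) − 0.29 = -0.163125.
Option 1 has the higher net inclusive-fitness payoff.

Option 1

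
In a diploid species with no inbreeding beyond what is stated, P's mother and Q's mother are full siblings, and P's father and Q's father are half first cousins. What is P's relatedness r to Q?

Wright's path rule: contributions from independent ancestry routes add.
P and Q are related in two ways: first cousins through their mothers (r = 1/8) and half second cousins through their fathers (r = 1/64).
r = 1/8 + 1/64 = 0.140625.

0.140625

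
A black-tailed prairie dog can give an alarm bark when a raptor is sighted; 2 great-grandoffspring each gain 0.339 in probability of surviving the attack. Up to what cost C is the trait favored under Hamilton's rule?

0.08475

r to a great-grandoffspring = 0.125 (three parent–offspring links: r = (1/2)^3 = 1/8).
Hamilton's rule: n·r·B > C, so the trait is favored while C < n·r·B = 2·0.125·0.339 = 0.08475.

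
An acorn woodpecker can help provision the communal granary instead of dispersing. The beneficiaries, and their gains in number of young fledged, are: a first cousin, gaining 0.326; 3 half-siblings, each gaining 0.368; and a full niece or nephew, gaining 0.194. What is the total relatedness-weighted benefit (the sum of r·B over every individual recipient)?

0.36525

r to a first cousin = 1/8 (first cousins share one grandparent pair — two paths of length 4: r = 2·(1/2)^4 = 1/8).
r to a half-sibling = 1/4 (half-sibs share one parent — one path of length 2: r = (1/2)^2 = 1/4).
r to a full niece or nephew = 1/4 (full aunt/uncle↔niece/nephew: two paths of length 3 through the shared grandparent pair: r = 2·(1/2)^3 = 1/4).
Summing one r·B term per recipient: 1·0.125·0.326 + 3·0.25·0.368 + 1·0.25·0.194 = 0.36525.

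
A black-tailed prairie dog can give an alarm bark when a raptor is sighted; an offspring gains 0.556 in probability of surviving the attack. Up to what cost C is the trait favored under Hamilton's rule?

0.278

r to an offspring = 0.5 (one parent–offspring link: r = (1/2)^1 = 1/2).
Hamilton's rule: n·r·B > C, so the trait is favored while C < n·r·B = 1·0.5·0.556 = 0.278.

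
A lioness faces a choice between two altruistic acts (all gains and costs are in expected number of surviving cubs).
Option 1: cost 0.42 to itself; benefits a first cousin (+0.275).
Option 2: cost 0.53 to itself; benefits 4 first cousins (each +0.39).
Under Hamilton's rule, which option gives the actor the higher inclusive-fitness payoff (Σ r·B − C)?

Option 1: r to a first cousin = 0.125.
Option 1: Σ r·B − C = (1·0.125·0.275) − 0.42 = -0.385625.
Option 2: r to a first cousin = 0.125.
Option 2: Σ r·B − C = (4·0.125·0.39) − 0.53 = -0.335.
Option 2 has the higher net inclusive-fitness payoff.

Option 2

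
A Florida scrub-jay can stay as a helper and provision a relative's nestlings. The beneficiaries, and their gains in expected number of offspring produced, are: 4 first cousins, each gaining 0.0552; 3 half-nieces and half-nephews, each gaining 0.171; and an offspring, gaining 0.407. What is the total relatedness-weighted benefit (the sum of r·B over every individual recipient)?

0.295225

r to a first cousin = 1/8 (first cousins share one grandparent pair — two paths of length 4: r = 2·(1/2)^4 = 1/8).
r to a half-niece or half-nephew = 1/8 (half-aunt/uncle↔niece/nephew: one path of length 3: r = (1/2)^3 = 1/8).
r to an offspring = 1/2 (one parent–offspring link: r = (1/2)^1 = 1/2).
Summing one r·B term per recipient: 4·0.125·0.0552 + 3·0.125·0.171 + 1·0.5·0.407 = 0.295225.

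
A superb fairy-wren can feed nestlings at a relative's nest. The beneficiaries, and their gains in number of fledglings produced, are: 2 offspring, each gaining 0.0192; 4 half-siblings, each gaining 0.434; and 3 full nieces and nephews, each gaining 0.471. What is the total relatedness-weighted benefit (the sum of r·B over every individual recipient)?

0.80645

r to an offspring = 1/2 (one parent–offspring link: r = (1/2)^1 = 1/2).
r to a half-sibling = 0.25 (half-sibs share one parent — one path of length 2: r = (1/2)^2 = 1/4).
r to a full niece or nephew = 0.25 (full aunt/uncle↔niece/nephew: two paths of length 3 through the shared grandparent pair: r = 2·(1/2)^3 = 1/4).
Summing one r·B term per recipient: 2·0.5·0.0192 + 4·0.25·0.434 + 3·0.25·0.471 = 0.80645.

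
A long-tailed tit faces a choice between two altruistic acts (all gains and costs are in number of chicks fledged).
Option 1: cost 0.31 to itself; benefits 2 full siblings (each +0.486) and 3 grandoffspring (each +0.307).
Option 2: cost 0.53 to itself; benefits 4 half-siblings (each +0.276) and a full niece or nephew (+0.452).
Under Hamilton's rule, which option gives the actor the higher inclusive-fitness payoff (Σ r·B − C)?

Option 1

Option 1: r to a full sibling = 0.5.
Option 1: r to a grandoffspring = 0.25.
Option 1: Σ r·B − C = (2·0.5·0.486 + 3·0.25·0.307) − 0.31 = 0.40625.
Option 2: r to a half-sibling = 0.25.
Option 2: r to a full niece or nephew = 0.25.
Option 2: Σ r·B − C = (4·0.25·0.276 + 1·0.25·0.452) − 0.53 = -0.141.
Option 1 has the higher net inclusive-fitness payoff.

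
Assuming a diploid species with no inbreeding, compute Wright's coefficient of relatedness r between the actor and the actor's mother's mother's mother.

Each parent–offspring link contributes a factor of 1/2, and independent paths through distinct common ancestors add.
Three parent–offspring links: r = (1/2)^3 = 1/8.

0.125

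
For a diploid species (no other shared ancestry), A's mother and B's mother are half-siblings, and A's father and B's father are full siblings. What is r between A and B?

With two independent routes of shared ancestry, r is the sum of the two contributions.
A and B are related in two ways: half first cousins through their mothers (r = 1/16) and first cousins through their fathers (r = 1/8).
r = 1/16 + 1/8 = 3/16 = 0.1875.

0.1875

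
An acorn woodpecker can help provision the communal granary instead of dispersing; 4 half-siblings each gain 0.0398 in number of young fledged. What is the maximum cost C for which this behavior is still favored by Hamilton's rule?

0.0398

r to a half-sibling = 0.25 (half-sibs share one parent — one path of length 2: r = (1/2)^2 = 1/4).
Hamilton's rule: n·r·B > C, so the trait is favored while C < n·r·B = 4·0.25·0.0398 = 0.0398.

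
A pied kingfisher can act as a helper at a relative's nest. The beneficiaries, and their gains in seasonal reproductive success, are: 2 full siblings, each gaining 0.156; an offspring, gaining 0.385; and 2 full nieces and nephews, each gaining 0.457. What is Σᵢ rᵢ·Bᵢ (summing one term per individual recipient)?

r to a full sibling = 1/2 (full sibs share both parents — two paths of length 2: r = 2·(1/2)^2 = 1/2).
r to an offspring = 0.5 (one parent–offspring link: r = (1/2)^1 = 1/2).
r to a full niece or nephew = 0.25 (full aunt/uncle↔niece/nephew: two paths of length 3 through the shared grandparent pair: r = 2·(1/2)^3 = 1/4).
Summing one r·B term per recipient: 2·0.5·0.156 + 1·0.5·0.385 + 2·0.25·0.457 = 0.577.

0.577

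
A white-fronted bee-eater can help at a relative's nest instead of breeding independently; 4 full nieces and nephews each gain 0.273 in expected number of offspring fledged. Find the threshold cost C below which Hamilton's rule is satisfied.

0.273

r to a full niece or nephew = 0.25 (full aunt/uncle↔niece/nephew: two paths of length 3 through the shared grandparent pair: r = 2·(1/2)^3 = 1/4).
Hamilton's rule: n·r·B > C, so the trait is favored while C < n·r·B = 4·0.25·0.273 = 0.273.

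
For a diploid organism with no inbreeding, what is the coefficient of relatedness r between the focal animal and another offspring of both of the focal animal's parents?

0.5

Each parent–offspring link contributes a factor of 1/2, and independent paths through distinct common ancestors add.
Full sibs share both parents — two paths of length 2: r = 2·(1/2)^2 = 1/2.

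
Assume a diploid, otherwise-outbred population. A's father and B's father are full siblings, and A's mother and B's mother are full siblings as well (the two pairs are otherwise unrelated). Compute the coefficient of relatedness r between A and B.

0.25

With two independent routes of shared ancestry, r is the sum of the two contributions.
A and B are related in two ways: first cousins through their fathers (r = 1/8) and first cousins through their mothers (r = 1/8) — i.e. double first cousins.
r = 1/8 + 1/8 = 1/4 = 0.25.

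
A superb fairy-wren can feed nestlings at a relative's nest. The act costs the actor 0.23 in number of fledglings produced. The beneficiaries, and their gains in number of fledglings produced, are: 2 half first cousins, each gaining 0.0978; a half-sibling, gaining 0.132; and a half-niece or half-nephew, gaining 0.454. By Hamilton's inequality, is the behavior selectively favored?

Hamilton's rule: the trait is favored when the sum of r·B over every recipient exceeds the actor's cost C.
r to a half first cousin = 1/16 (half first cousins share one grandparent — one path of length 4: r = (1/2)^4 = 1/16).
r to a half-sibling = 0.25 (half-sibs share one parent — one path of length 2: r = (1/2)^2 = 1/4).
r to a half-niece or half-nephew = 1/8 (half-aunt/uncle↔niece/nephew: one path of length 3: r = (1/2)^3 = 1/8).
Summing one r·B term per recipient: 2·0.0625·0.0978 + 1·0.25·0.132 + 1·0.125·0.454 = 0.101975.
0.101975 < 0.23: the indirect benefit is less than the cost.

No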